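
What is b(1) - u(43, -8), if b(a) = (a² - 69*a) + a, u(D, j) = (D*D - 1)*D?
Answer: -79531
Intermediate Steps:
u(D, j) = D*(-1 + D²) (u(D, j) = (D² - 1)*D = (-1 + D²)*D = D*(-1 + D²))
b(a) = a² - 68*a
b(1) - u(43, -8) = 1*(-68 + 1) - (43³ - 1*43) = 1*(-67) - (79507 - 43) = -67 - 1*79464 = -67 - 79464 = -79531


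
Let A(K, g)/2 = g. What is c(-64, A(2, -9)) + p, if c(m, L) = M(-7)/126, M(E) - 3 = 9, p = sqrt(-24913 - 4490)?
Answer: 2/21 + 99*I*sqrt(3) ≈ 0.095238 + 171.47*I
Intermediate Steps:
p = 99*I*sqrt(3) (p = sqrt(-29403) = 99*I*sqrt(3) ≈ 171.47*I)
M(E) = 12 (M(E) = 3 + 9 = 12)
A(K, g) = 2*g
c(m, L) = 2/21 (c(m, L) = 12/126 = 12*(1/126) = 2/21)
c(-64, A(2, -9)) + p = 2/21 + 99*I*sqrt(3)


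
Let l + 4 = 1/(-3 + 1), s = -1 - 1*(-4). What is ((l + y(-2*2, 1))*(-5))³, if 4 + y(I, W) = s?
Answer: 166375/8 ≈ 20797.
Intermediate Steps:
s = 3 (s = -1 + 4 = 3)
y(I, W) = -1 (y(I, W) = -4 + 3 = -1)
l = -9/2 (l = -4 + 1/(-3 + 1) = -4 + 1/(-2) = -4 - ½ = -9/2 ≈ -4.5000)
((l + y(-2*2, 1))*(-5))³ = ((-9/2 - 1)*(-5))³ = (-11/2*(-5))³ = (55/2)³ = 166375/8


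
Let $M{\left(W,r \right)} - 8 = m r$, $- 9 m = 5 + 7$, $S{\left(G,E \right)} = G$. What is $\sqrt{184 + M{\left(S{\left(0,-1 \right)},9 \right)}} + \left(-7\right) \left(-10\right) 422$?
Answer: $29540 + 6 \sqrt{5} \approx 29553.0$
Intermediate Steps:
$m = - \frac{4}{3}$ ($m = - \frac{5 + 7}{9} = \left(- \frac{1}{9}\right) 12 = - \frac{4}{3} \approx -1.3333$)
$M{\left(W,r \right)} = 8 - \frac{4 r}{3}$
$\sqrt{184 + M{\left(S{\left(0,-1 \right)},9 \right)}} + \left(-7\right) \left(-10\right) 422 = \sqrt{184 + \left(8 - 12\right)} + \left(-7\right) \left(-10\right) 422 = \sqrt{184 + \left(8 - 12\right)} + 70 \cdot 422 = \sqrt{184 - 4} + 29540 = \sqrt{180} + 29540 = 6 \sqrt{5} + 29540 = 29540 + 6 \sqrt{5}$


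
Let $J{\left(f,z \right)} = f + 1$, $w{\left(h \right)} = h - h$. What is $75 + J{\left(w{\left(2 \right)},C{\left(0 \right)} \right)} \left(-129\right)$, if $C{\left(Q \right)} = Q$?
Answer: $-54$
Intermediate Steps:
$w{\left(h \right)} = 0$
$J{\left(f,z \right)} = 1 + f$
$75 + J{\left(w{\left(2 \right)},C{\left(0 \right)} \right)} \left(-129\right) = 75 + \left(1 + 0\right) \left(-129\right) = 75 + 1 \left(-129\right) = 75 - 129 = -54$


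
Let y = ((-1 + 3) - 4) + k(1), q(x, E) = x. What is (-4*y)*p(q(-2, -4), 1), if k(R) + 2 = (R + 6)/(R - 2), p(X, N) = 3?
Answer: 132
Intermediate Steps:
k(R) = -2 + (6 + R)/(-2 + R) (k(R) = -2 + (R + 6)/(R - 2) = -2 + (6 + R)/(-2 + R))
y = -11 (y = ((-1 + 3) - 4) + (10 - 1*1)/(-2 + 1) = (2 - 4) + (10 - 1)/(-1) = -2 - 1*9 = -2 - 9 = -11)
(-4*y)*p(q(-2, -4), 1) = -4*(-11)*3 = 44*3 = 132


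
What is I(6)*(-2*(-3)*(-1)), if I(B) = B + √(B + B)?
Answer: -36 - 12*√3 ≈ -56.785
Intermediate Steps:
I(B) = B + √2*√B (I(B) = B + √(2*B) = B + √2*√B)
I(6)*(-2*(-3)*(-1)) = (6 + √2*√6)*(-2*(-3)*(-1)) = (6 + 2*√3)*(6*(-1)) = (6 + 2*√3)*(-6) = -36 - 12*√3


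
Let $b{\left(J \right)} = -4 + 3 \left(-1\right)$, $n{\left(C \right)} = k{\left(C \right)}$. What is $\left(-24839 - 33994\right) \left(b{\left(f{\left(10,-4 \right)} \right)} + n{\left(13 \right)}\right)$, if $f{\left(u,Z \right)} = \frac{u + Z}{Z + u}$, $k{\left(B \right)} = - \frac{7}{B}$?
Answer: $\frac{5765634}{13} \approx 4.4351 \cdot 10^{5}$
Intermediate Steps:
$n{\left(C \right)} = - \frac{7}{C}$
$f{\left(u,Z \right)} = 1$ ($f{\left(u,Z \right)} = \frac{Z + u}{Z + u} = 1$)
$b{\left(J \right)} = -7$ ($b{\left(J \right)} = -4 - 3 = -7$)
$\left(-24839 - 33994\right) \left(b{\left(f{\left(10,-4 \right)} \right)} + n{\left(13 \right)}\right) = \left(-24839 - 33994\right) \left(-7 - \frac{7}{13}\right) = - 58833 \left(-7 - \frac{7}{13}\right) = \left(-58833\right) \left(- \frac{98}{13}\right) = \frac{5765634}{13}$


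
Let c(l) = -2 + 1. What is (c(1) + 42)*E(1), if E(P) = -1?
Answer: -41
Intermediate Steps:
c(l) = -1
(c(1) + 42)*E(1) = (-1 + 42)*(-1) = 41*(-1) = -41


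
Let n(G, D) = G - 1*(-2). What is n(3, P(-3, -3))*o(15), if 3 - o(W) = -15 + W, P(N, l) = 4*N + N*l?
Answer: 15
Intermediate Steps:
o(W) = 18 - W (o(W) = 3 - (-15 + W) = 3 + (15 - W) = 18 - W)
n(G, D) = 2 + G (n(G, D) = G + 2 = 2 + G)
n(3, P(-3, -3))*o(15) = (2 + 3)*(18 - 1*15) = 5*(18 - 15) = 5*3 = 15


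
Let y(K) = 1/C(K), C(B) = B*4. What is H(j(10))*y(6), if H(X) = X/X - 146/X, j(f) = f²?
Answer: -23/1200 ≈ -0.019167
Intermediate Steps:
C(B) = 4*B
y(K) = 1/(4*K)
H(X) = 1 - 146/X
H(j(10))*y(6) = ((-146 + 10²)/(10²))*((¼)/6) = ((-146 + 100)/100)*((¼)*(⅙)) = ((1/100)*(-46))*(1/24) = -23/50*1/24 = -23/1200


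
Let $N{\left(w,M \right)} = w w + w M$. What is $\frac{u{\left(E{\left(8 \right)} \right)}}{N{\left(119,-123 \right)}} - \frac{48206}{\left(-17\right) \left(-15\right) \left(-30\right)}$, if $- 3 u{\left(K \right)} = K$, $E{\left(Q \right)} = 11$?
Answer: $\frac{675709}{107100} \approx 6.3091$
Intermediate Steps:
$u{\left(K \right)} = - \frac{K}{3}$
$N{\left(w,M \right)} = w^{2} + M w$
$\frac{u{\left(E{\left(8 \right)} \right)}}{N{\left(119,-123 \right)}} - \frac{48206}{\left(-17\right) \left(-15\right) \left(-30\right)} = \frac{\left(- \frac{1}{3}\right) 11}{119 \left(-123 + 119\right)} - \frac{48206}{\left(-17\right) \left(-15\right) \left(-30\right)} = - \frac{11}{3 \cdot 119 \left(-4\right)} - \frac{48206}{255 \left(-30\right)} = - \frac{11}{3 \left(-476\right)} - \frac{48206}{-7650} = \left(- \frac{11}{3}\right) \left(- \frac{1}{476}\right) - - \frac{24103}{3825} = \frac{11}{1428} + \frac{24103}{3825} = \frac{675709}{107100}$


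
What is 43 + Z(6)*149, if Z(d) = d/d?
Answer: 192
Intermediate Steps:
Z(d) = 1
43 + Z(6)*149 = 43 + 1*149 = 43 + 149 = 192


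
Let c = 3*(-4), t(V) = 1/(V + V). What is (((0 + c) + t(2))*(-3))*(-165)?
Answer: -23265/4 ≈ -5816.3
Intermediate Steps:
t(V) = 1/(2*V)
c = -12
(((0 + c) + t(2))*(-3))*(-165) = (((0 - 12) + (½)/2)*(-3))*(-165) = ((-12 + (½)*(½))*(-3))*(-165) = ((-12 + ¼)*(-3))*(-165) = -47/4*(-3)*(-165) = (141/4)*(-165) = -23265/4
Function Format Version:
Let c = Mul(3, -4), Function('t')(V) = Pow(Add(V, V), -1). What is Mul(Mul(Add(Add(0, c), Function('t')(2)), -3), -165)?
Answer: Rational(-23265, 4) ≈ -5816.3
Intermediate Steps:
Function('t')(V) = Mul(Rational(1, 2), Pow(V, -1)) (Function('t')(V) = Pow(Mul(2, V), -1) = Mul(Rational(1, 2), Pow(V, -1)))
c = -12
Mul(Mul(Add(Add(0, c), Function('t')(2)), -3), -165) = Mul(Mul(Add(Add(0, -12), Mul(Rational(1, 2), Pow(2, -1))), -3), -165) = Mul(Mul(Add(-12, Mul(Rational(1, 2), Rational(1, 2))), -3), -165) = Mul(Mul(Add(-12, Rational(1, 4)), -3), -165) = Mul(Mul(Rational(-47, 4), -3), -165) = Mul(Rational(141, 4), -165) = Rational(-23265, 4)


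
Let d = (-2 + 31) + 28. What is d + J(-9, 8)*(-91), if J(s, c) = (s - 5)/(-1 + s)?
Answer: -352/5 ≈ -70.400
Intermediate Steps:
J(s, c) = (-5 + s)/(-1 + s)
d = 57 (d = 29 + 28 = 57)
d + J(-9, 8)*(-91) = 57 + ((-5 - 9)/(-1 - 9))*(-91) = 57 + (-14/(-10))*(-91) = 57 - ⅒*(-14)*(-91) = 57 + (7/5)*(-91) = 57 - 637/5 = -352/5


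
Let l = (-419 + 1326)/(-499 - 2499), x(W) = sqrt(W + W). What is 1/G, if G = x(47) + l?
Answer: 2719186/844049727 + 8988004*sqrt(94)/844049727 ≈ 0.10646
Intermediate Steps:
x(W) = sqrt(2)*sqrt(W) (x(W) = sqrt(2*W) = sqrt(2)*sqrt(W))
l = -907/2998 (l = 907/(-2998) = 907*(-1/2998) = -907/2998 ≈ -0.30254)
G = -907/2998 + sqrt(94) (G = sqrt(2)*sqrt(47) - 907/2998 = sqrt(94) - 907/2998 = -907/2998 + sqrt(94) ≈ 9.3928)
1/G = 1/(-907/2998 + sqrt(94))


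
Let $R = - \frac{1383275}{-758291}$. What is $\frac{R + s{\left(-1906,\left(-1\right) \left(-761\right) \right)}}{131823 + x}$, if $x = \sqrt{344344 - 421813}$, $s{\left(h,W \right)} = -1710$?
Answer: $- \frac{56916528374235}{4392370487565406} + \frac{9067060345 i \sqrt{1581}}{13177111462696218} \approx -0.012958 + 2.736 \cdot 10^{-5} i$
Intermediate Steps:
$x = 7 i \sqrt{1581}$ ($x = \sqrt{-77469} = 7 i \sqrt{1581} \approx 278.33 i$)
$R = \frac{1383275}{758291}$ ($R = \left(-1383275\right) \left(- \frac{1}{758291}\right) = \frac{1383275}{758291} \approx 1.8242$)
$\frac{R + s{\left(-1906,\left(-1\right) \left(-761\right) \right)}}{131823 + x} = \frac{\frac{1383275}{758291} - 1710}{131823 + 7 i \sqrt{1581}} = - \frac{1295294335}{758291 \left(131823 + 7 i \sqrt{1581}\right)}$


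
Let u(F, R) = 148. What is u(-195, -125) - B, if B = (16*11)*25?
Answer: -4252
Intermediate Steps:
B = 4400 (B = 176*25 = 4400)
u(-195, -125) - B = 148 - 1*4400 = 148 - 4400 = -4252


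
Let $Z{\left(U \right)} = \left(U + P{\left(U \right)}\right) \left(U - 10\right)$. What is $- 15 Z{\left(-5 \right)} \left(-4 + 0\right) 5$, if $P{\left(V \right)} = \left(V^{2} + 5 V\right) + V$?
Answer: $45000$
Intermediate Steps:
$P{\left(V \right)} = V^{2} + 6 V$
$Z{\left(U \right)} = \left(-10 + U\right) \left(U + U \left(6 + U\right)\right)$ ($Z{\left(U \right)} = \left(U + U \left(6 + U\right)\right) \left(U - 10\right) = \left(U + U \left(6 + U\right)\right) \left(-10 + U\right) = \left(-10 + U\right) \left(U + U \left(6 + U\right)\right)$)
$- 15 Z{\left(-5 \right)} \left(-4 + 0\right) 5 = - 15 \left(- 5 \left(-70 + \left(-5\right)^{2} - -15\right)\right) \left(-4 + 0\right) 5 = - 15 \left(- 5 \left(-70 + 25 + 15\right)\right) \left(\left(-4\right) 5\right) = - 15 \left(\left(-5\right) \left(-30\right)\right) \left(-20\right) = \left(-15\right) 150 \left(-20\right) = \left(-2250\right) \left(-20\right) = 45000$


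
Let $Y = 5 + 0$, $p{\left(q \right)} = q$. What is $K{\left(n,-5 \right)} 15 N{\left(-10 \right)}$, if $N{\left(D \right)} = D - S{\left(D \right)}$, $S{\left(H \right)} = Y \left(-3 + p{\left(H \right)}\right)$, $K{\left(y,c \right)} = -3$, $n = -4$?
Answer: $-2475$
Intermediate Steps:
$Y = 5$
$S{\left(H \right)} = -15 + 5 H$ ($S{\left(H \right)} = 5 \left(-3 + H\right) = -15 + 5 H$)
$N{\left(D \right)} = 15 - 4 D$ ($N{\left(D \right)} = D - \left(-15 + 5 D\right) = 15 - 4 D$)
$K{\left(n,-5 \right)} 15 N{\left(-10 \right)} = \left(-3\right) 15 \left(15 - -40\right) = - 45 \left(15 + 40\right) = \left(-45\right) 55 = -2475$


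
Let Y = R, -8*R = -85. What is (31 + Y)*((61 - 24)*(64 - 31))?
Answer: 406593/8 ≈ 50824.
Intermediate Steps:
R = 85/8 (R = -1/8*(-85) = 85/8 ≈ 10.625)
Y = 85/8 ≈ 10.625
(31 + Y)*((61 - 24)*(64 - 31)) = (31 + 85/8)*((61 - 24)*(64 - 31)) = 333*(37*33)/8 = (333/8)*1221 = 406593/8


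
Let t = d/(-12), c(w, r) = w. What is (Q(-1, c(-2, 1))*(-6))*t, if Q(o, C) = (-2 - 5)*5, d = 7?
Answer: -245/2 ≈ -122.50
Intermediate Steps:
Q(o, C) = -35 (Q(o, C) = -7*5 = -35)
t = -7/12 (t = 7/(-12) = 7*(-1/12) = -7/12 ≈ -0.58333)
(Q(-1, c(-2, 1))*(-6))*t = -35*(-6)*(-7/12) = 210*(-7/12) = -245/2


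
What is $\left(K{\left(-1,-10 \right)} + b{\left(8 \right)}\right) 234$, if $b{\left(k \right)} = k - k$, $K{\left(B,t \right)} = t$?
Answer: $-2340$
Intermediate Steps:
$b{\left(k \right)} = 0$
$\left(K{\left(-1,-10 \right)} + b{\left(8 \right)}\right) 234 = \left(-10 + 0\right) 234 = \left(-10\right) 234 = -2340$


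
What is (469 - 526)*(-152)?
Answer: 8664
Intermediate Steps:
(469 - 526)*(-152) = -57*(-152) = 8664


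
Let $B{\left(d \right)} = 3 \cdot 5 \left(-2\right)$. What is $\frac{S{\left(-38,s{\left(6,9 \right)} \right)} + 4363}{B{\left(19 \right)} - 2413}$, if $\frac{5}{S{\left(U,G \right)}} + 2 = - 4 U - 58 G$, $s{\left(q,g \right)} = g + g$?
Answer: $- \frac{3900517}{2184042} \approx -1.7859$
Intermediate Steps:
$s{\left(q,g \right)} = 2 g$
$B{\left(d \right)} = -30$ ($B{\left(d \right)} = 15 \left(-2\right) = -30$)
$S{\left(U,G \right)} = \frac{5}{-2 - 58 G - 4 U}$ ($S{\left(U,G \right)} = \frac{5}{-2 - \left(4 U + 58 G\right)} = \frac{5}{-2 - 58 G - 4 U}$)
$\frac{S{\left(-38,s{\left(6,9 \right)} \right)} + 4363}{B{\left(19 \right)} - 2413} = \frac{- \frac{5}{2 + 4 \left(-38\right) + 58 \cdot 2 \cdot 9} + 4363}{-30 - 2413} = \frac{- \frac{5}{2 - 152 + 58 \cdot 18} + 4363}{-2443} = \left(- \frac{5}{2 - 152 + 1044} + 4363\right) \left(- \frac{1}{2443}\right) = \left(- \frac{5}{894} + 4363\right) \left(- \frac{1}{2443}\right) = \frac{3900517}{894} \left(- \frac{1}{2443}\right) = - \frac{3900517}{2184042}$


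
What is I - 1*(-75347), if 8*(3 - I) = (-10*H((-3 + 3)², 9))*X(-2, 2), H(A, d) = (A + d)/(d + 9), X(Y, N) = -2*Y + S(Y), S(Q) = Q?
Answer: 301405/4 ≈ 75351.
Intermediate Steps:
X(Y, N) = -Y (X(Y, N) = -2*Y + Y = -Y)
H(A, d) = (A + d)/(9 + d)
I = 17/4 (I = 3 - (-10*((-3 + 3)² + 9)/(9 + 9))*(-1*(-2))/8 = 3 - (-10*(0² + 9)/18)*2/8 = 3 - (-5*(0 + 9)/9)*2/8 = 3 - (-5*9/9)*2/8 = 3 - (-10*½)*2/8 = 3 - (-5)*2/8 = 3 - ⅛*(-10) = 3 + 5/4 = 17/4 ≈ 4.2500)
I - 1*(-75347) = 17/4 - 1*(-75347) = 17/4 + 75347 = 301405/4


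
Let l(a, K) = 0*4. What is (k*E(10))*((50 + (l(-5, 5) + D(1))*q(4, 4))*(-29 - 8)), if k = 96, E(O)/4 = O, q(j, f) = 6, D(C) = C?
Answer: -7956480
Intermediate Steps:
l(a, K) = 0
E(O) = 4*O
(k*E(10))*((50 + (l(-5, 5) + D(1))*q(4, 4))*(-29 - 8)) = (96*(4*10))*((50 + (0 + 1)*6)*(-29 - 8)) = (96*40)*((50 + 1*6)*(-37)) = 3840*((50 + 6)*(-37)) = 3840*(56*(-37)) = 3840*(-2072) = -7956480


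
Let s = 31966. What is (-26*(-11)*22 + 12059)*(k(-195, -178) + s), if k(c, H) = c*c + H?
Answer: 1281138363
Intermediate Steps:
k(c, H) = H + c² (k(c, H) = c² + H = H + c²)
(-26*(-11)*22 + 12059)*(k(-195, -178) + s) = (-26*(-11)*22 + 12059)*((-178 + (-195)²) + 31966) = (286*22 + 12059)*((-178 + 38025) + 31966) = (6292 + 12059)*(37847 + 31966) = 18351*69813 = 1281138363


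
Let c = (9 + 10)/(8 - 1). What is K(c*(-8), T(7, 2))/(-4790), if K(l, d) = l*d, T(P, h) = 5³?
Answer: 1900/3353 ≈ 0.56666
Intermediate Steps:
T(P, h) = 125
c = 19/7 ≈ 2.7143
K(l, d) = d*l
K(c*(-8), T(7, 2))/(-4790) = (125*((19/7)*(-8)))/(-4790) = (125*(-152/7))*(-1/4790) = -19000/7*(-1/4790) = 1900/3353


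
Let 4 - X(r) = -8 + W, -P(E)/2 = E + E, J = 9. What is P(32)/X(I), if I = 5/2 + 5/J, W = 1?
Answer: -128/11 ≈ -11.636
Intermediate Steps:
P(E) = -4*E (P(E) = -2*(E + E) = -4*E)
I = 55/18 (I = 5/2 + 5/9 = 55/18 ≈ 3.0556)
X(r) = 11 (X(r) = 4 - (-8 + 1) = 4 - 1*(-7) = 4 + 7 = 11)
P(32)/X(I) = -4*32/11 = -128*1/11 = -128/11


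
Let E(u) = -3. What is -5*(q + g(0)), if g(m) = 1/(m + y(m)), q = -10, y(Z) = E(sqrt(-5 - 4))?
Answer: 155/3 ≈ 51.667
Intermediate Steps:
y(Z) = -3
g(m) = 1/(-3 + m) (g(m) = 1/(m - 3) = 1/(-3 + m))
-5*(q + g(0)) = -5*(-10 + 1/(-3 + 0)) = -5*(-10 + 1/(-3)) = -5*(-10 - 1/3) = -5*(-31/3) = 155/3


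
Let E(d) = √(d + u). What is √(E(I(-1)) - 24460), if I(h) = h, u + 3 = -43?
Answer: √(-24460 + I*√47) ≈ 0.022 + 156.4*I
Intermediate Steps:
u = -46 (u = -3 - 43 = -46)
E(d) = √(-46 + d) (E(d) = √(d - 46) = √(-46 + d))
√(E(I(-1)) - 24460) = √(√(-46 - 1) - 24460) = √(√(-47) - 24460) = √(I*√47 - 24460) = √(-24460 + I*√47)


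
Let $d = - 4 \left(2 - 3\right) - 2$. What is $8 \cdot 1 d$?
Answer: $16$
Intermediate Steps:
$d = 2$ ($d = \left(-4\right) \left(-1\right) - 2 = 4 - 2 = 2$)
$8 \cdot 1 d = 8 \cdot 1 \cdot 2 = 8 \cdot 2 = 16$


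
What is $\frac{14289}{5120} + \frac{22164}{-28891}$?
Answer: $\frac{299343819}{147921920} \approx 2.0237$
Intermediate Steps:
$\frac{14289}{5120} + \frac{22164}{-28891} = 14289 \cdot \frac{1}{5120} + 22164 \left(- \frac{1}{28891}\right) = \frac{14289}{5120} - \frac{22164}{28891} = \frac{299343819}{147921920}$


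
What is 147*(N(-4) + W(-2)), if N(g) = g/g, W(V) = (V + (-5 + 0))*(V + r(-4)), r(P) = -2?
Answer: 4263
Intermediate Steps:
W(V) = (-5 + V)*(-2 + V) (W(V) = (V + (-5 + 0))*(V - 2) = (V - 5)*(-2 + V) = (-5 + V)*(-2 + V))
N(g) = 1
147*(N(-4) + W(-2)) = 147*(1 + (10 + (-2)**2 - 7*(-2))) = 147*(1 + (10 + 4 + 14)) = 147*(1 + 28) = 147*29 = 4263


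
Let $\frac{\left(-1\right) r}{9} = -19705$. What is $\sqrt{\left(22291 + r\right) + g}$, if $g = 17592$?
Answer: $2 \sqrt{54307} \approx 466.08$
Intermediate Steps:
$r = 177345$ ($r = \left(-9\right) \left(-19705\right) = 177345$)
$\sqrt{\left(22291 + r\right) + g} = \sqrt{\left(22291 + 177345\right) + 17592} = \sqrt{199636 + 17592} = \sqrt{217228} = 2 \sqrt{54307}$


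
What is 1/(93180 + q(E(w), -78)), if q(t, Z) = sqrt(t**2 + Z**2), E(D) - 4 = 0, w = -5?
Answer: 4659/434125315 - sqrt(61)/868250630 ≈ 1.0723e-5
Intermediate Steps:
E(D) = 4 (E(D) = 4 + 0 = 4)
q(t, Z) = sqrt(Z**2 + t**2)
1/(93180 + q(E(w), -78)) = 1/(93180 + sqrt((-78)**2 + 4**2)) = 1/(93180 + sqrt(6084 + 16)) = 1/(93180 + sqrt(6100)) = 1/(93180 + 10*sqrt(61))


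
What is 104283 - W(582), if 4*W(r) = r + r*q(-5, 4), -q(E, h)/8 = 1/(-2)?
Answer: 207111/2 ≈ 1.0356e+5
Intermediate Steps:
q(E, h) = 4 (q(E, h) = -8/(-2) = -8*(-½) = 4)
W(r) = 5*r/4 (W(r) = (r + r*4)/4 = (r + 4*r)/4 = (5*r)/4 = 5*r/4)
104283 - W(582) = 104283 - 5*582/4 = 104283 - 1*1455/2 = 104283 - 1455/2 = 207111/2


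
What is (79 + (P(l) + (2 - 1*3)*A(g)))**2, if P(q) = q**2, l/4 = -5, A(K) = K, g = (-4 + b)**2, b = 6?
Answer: 225625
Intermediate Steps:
g = 4 (g = (-4 + 6)**2 = 2**2 = 4)
l = -20 (l = 4*(-5) = -20)
(79 + (P(l) + (2 - 1*3)*A(g)))**2 = (79 + ((-20)**2 + (2 - 1*3)*4))**2 = (79 + (400 + (2 - 3)*4))**2 = (79 + (400 - 1*4))**2 = (79 + (400 - 4))**2 = (79 + 396)**2 = 475**2 = 225625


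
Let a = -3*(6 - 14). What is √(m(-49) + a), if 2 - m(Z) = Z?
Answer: 5*√3 ≈ 8.6602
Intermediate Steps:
a = 24 (a = -3*(-8) = 24)
m(Z) = 2 - Z
√(m(-49) + a) = √((2 - 1*(-49)) + 24) = √((2 + 49) + 24) = √(51 + 24) = √75 = 5*√3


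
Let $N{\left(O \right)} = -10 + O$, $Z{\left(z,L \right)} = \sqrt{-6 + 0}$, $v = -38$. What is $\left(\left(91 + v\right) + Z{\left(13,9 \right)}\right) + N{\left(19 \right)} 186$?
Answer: $1727 + i \sqrt{6} \approx 1727.0 + 2.4495 i$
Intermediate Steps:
$Z{\left(z,L \right)} = i \sqrt{6}$ ($Z{\left(z,L \right)} = \sqrt{-6} = i \sqrt{6}$)
$\left(\left(91 + v\right) + Z{\left(13,9 \right)}\right) + N{\left(19 \right)} 186 = \left(\left(91 - 38\right) + i \sqrt{6}\right) + \left(-10 + 19\right) 186 = \left(53 + i \sqrt{6}\right) + 9 \cdot 186 = \left(53 + i \sqrt{6}\right) + 1674 = 1727 + i \sqrt{6}$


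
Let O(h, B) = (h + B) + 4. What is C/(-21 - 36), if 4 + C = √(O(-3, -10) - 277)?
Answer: 4/57 - I*√286/57 ≈ 0.070175 - 0.29669*I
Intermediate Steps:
O(h, B) = 4 + B + h (O(h, B) = (B + h) + 4 = 4 + B + h)
C = -4 + I*√286 (C = -4 + √((4 - 10 - 3) - 277) = -4 + √(-9 - 277) = -4 + √(-286) = -4 + I*√286 ≈ -4.0 + 16.912*I)
C/(-21 - 36) = (-4 + I*√286)/(-21 - 36) = (-4 + I*√286)/(-57) = (-4 + I*√286)*(-1/57) = 4/57 - I*√286/57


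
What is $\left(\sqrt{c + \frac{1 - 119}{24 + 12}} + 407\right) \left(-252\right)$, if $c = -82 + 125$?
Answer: $-102564 - 42 \sqrt{1430} \approx -1.0415 \cdot 10^{5}$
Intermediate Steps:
$c = 43$
$\left(\sqrt{c + \frac{1 - 119}{24 + 12}} + 407\right) \left(-252\right) = \left(\sqrt{43 + \frac{1 - 119}{24 + 12}} + 407\right) \left(-252\right) = \left(\sqrt{43 - \frac{118}{36}} + 407\right) \left(-252\right) = \left(\sqrt{43 - \frac{59}{18}} + 407\right) \left(-252\right) = \left(\sqrt{\frac{715}{18}} + 407\right) \left(-252\right) = \left(\frac{\sqrt{1430}}{6} + 407\right) \left(-252\right) = \left(407 + \frac{\sqrt{1430}}{6}\right) \left(-252\right) = -102564 - 42 \sqrt{1430}$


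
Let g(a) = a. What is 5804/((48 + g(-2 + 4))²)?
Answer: 1451/625 ≈ 2.3216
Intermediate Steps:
5804/((48 + g(-2 + 4))²) = 5804/((48 + (-2 + 4))²) = 5804/((48 + 2)²) = 5804/(50²) = 5804/2500 = 5804*(1/2500) = 1451/625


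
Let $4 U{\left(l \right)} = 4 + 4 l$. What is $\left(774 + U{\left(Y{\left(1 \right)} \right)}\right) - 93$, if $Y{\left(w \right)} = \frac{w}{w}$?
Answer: $683$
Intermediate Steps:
$Y{\left(w \right)} = 1$
$U{\left(l \right)} = 1 + l$ ($U{\left(l \right)} = \frac{4 + 4 l}{4} = 1 + l$)
$\left(774 + U{\left(Y{\left(1 \right)} \right)}\right) - 93 = \left(774 + \left(1 + 1\right)\right) - 93 = \left(774 + 2\right) - 93 = 776 - 93 = 683$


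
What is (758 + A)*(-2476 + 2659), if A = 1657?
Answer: 441945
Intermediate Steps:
(758 + A)*(-2476 + 2659) = (758 + 1657)*(-2476 + 2659) = 2415*183 = 441945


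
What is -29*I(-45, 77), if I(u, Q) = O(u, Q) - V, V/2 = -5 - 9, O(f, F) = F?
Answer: -3045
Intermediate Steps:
V = -28 (V = 2*(-5 - 9) = 2*(-14) = -28)
I(u, Q) = 28 + Q (I(u, Q) = Q - 1*(-28) = Q + 28 = 28 + Q)
-29*I(-45, 77) = -29*(28 + 77) = -29*105 = -3045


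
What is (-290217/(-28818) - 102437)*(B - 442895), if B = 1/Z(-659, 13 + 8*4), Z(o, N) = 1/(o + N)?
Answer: 436374307528247/9606 ≈ 4.5427e+10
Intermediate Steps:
Z(o, N) = 1/(N + o)
B = -614 (B = 1/(1/((13 + 8*4) - 659)) = 1/(1/((13 + 32) - 659)) = 1/(1/(45 - 659)) = 1/(1/(-614)) = 1/(-1/614) = -614)
(-290217/(-28818) - 102437)*(B - 442895) = (-290217/(-28818) - 102437)*(-614 - 442895) = (-290217*(-1/28818) - 102437)*(-443509) = (96739/9606 - 102437)*(-443509) = -983913083/9606*(-443509) = 436374307528247/9606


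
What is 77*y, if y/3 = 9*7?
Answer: 14553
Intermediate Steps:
y = 189 (y = 3*(9*7) = 3*63 = 189)
77*y = 77*189 = 14553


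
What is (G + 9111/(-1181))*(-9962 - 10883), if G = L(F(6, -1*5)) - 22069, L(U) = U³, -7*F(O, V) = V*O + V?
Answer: 540406103875/1181 ≈ 4.5758e+8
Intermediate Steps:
F(O, V) = -V/7 - O*V/7 (F(O, V) = -(V*O + V)/7 = -(O*V + V)/7 = -(V + O*V)/7 = -V/7 - O*V/7)
G = -21944 (G = (-(-1*5)*(1 + 6)/7)³ - 22069 = (-⅐*(-5)*7)³ - 22069 = 5³ - 22069 = 125 - 22069 = -21944)
(G + 9111/(-1181))*(-9962 - 10883) = (-21944 + 9111/(-1181))*(-9962 - 10883) = (-21944 + 9111*(-1/1181))*(-20845) = (-21944 - 9111/1181)*(-20845) = -25924975/1181*(-20845) = 540406103875/1181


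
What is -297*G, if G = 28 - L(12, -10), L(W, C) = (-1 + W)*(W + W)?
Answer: 70092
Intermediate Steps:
L(W, C) = 2*W*(-1 + W) (L(W, C) = (-1 + W)*(2*W) = 2*W*(-1 + W))
G = -236 (G = 28 - 2*12*(-1 + 12) = 28 - 2*12*11 = 28 - 1*264 = 28 - 264 = -236)
-297*G = -297*(-236) = 70092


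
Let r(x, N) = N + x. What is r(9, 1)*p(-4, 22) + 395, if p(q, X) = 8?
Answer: 475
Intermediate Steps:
r(9, 1)*p(-4, 22) + 395 = (1 + 9)*8 + 395 = 10*8 + 395 = 80 + 395 = 475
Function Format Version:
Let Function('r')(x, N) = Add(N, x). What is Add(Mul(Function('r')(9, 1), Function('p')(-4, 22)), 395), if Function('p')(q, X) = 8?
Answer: 475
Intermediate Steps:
Add(Mul(Function('r')(9, 1), Function('p')(-4, 22)), 395) = Add(Mul(Add(1, 9), 8), 395) = Add(Mul(10, 8), 395) = Add(80, 395) = 475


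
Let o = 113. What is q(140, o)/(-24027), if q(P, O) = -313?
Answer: 313/24027 ≈ 0.013027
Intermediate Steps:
q(140, o)/(-24027) = -313/(-24027) = -313*(-1/24027) = 313/24027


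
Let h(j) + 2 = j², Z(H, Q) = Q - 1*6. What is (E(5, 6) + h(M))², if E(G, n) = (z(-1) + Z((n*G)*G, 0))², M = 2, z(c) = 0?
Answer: 1444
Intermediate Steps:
Z(H, Q) = -6 + Q (Z(H, Q) = Q - 6 = -6 + Q)
E(G, n) = 36 (E(G, n) = (0 + (-6 + 0))² = (0 - 6)² = (-6)² = 36)
h(j) = -2 + j²
(E(5, 6) + h(M))² = (36 + (-2 + 2²))² = (36 + (-2 + 4))² = (36 + 2)² = 38² = 1444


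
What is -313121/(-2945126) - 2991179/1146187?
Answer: -8450503823927/3375665134562 ≈ -2.5034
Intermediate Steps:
-313121/(-2945126) - 2991179/1146187 = -313121*(-1/2945126) - 2991179*1/1146187 = 313121/2945126 - 2991179/1146187 = -8450503823927/3375665134562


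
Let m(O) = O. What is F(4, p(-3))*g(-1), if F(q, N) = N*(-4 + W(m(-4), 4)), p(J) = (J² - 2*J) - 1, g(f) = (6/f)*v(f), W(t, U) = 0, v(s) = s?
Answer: -336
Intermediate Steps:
g(f) = 6 (g(f) = (6/f)*f = 6)
p(J) = -1 + J² - 2*J
F(q, N) = -4*N (F(q, N) = N*(-4 + 0) = N*(-4) = -4*N)
F(4, p(-3))*g(-1) = -4*(-1 + (-3)² - 2*(-3))*6 = -4*(-1 + 9 + 6)*6 = -4*14*6 = -56*6 = -336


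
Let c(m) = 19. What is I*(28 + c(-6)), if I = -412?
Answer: -19364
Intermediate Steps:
I*(28 + c(-6)) = -412*(28 + 19) = -412*47 = -19364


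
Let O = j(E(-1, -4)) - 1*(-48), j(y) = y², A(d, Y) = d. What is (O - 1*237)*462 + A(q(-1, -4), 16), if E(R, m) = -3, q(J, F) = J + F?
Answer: -83165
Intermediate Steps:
q(J, F) = F + J
O = 57 (O = (-3)² - 1*(-48) = 9 + 48 = 57)
(O - 1*237)*462 + A(q(-1, -4), 16) = (57 - 1*237)*462 + (-4 - 1) = (57 - 237)*462 - 5 = -180*462 - 5 = -83160 - 5 = -83165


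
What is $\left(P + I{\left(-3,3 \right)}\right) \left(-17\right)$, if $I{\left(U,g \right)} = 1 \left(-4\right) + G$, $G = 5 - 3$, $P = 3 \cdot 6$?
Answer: $-272$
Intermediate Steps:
$P = 18$
$G = 2$
$I{\left(U,g \right)} = -2$ ($I{\left(U,g \right)} = 1 \left(-4\right) + 2 = -4 + 2 = -2$)
$\left(P + I{\left(-3,3 \right)}\right) \left(-17\right) = \left(18 - 2\right) \left(-17\right) = 16 \left(-17\right) = -272$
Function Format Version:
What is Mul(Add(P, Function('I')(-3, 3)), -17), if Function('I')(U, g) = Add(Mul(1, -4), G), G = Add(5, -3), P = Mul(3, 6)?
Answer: -272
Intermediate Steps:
P = 18
G = 2
Function('I')(U, g) = -2 (Function('I')(U, g) = Add(Mul(1, -4), 2) = Add(-4, 2) = -2)
Mul(Add(P, Function('I')(-3, 3)), -17) = Mul(Add(18, -2), -17) = Mul(16, -17) = -272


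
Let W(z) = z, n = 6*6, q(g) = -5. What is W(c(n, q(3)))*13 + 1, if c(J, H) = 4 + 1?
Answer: 66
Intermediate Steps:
n = 36
c(J, H) = 5
W(c(n, q(3)))*13 + 1 = 5*13 + 1 = 65 + 1 = 66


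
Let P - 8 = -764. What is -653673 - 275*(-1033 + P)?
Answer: -161698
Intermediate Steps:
P = -756 (P = 8 - 764 = -756)
-653673 - 275*(-1033 + P) = -653673 - 275*(-1033 - 756) = -653673 - 275*(-1789) = -653673 + 491975 = -161698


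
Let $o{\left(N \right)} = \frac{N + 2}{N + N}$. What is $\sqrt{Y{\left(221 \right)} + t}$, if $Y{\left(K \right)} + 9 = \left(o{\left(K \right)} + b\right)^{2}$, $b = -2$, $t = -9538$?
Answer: $\frac{9 i \sqrt{23021027}}{442} \approx 97.697 i$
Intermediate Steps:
$o{\left(N \right)} = \frac{2 + N}{2 N}$
$Y{\left(K \right)} = -9 + \left(-2 + \frac{2 + K}{2 K}\right)^{2}$ ($Y{\left(K \right)} = -9 + \left(\frac{2 + K}{2 K} - 2\right)^{2} = -9 + \left(-2 + \frac{2 + K}{2 K}\right)^{2}$)
$\sqrt{Y{\left(221 \right)} + t} = \sqrt{\left(- \frac{27}{4} + \frac{1}{48841} - \frac{3}{221}\right) - 9538} = \sqrt{- \frac{1321355}{195364} - 9538} = \sqrt{- \frac{1864703187}{195364}} = \frac{9 i \sqrt{23021027}}{442}$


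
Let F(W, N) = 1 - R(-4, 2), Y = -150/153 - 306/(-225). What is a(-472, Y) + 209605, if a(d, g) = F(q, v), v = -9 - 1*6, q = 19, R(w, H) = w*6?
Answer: 209630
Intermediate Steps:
R(w, H) = 6*w
Y = 484/1275 (Y = -150*1/153 - 306*(-1/225) = -50/51 + 34/25 = 484/1275 ≈ 0.37961)
v = -15 (v = -9 - 6 = -15)
F(W, N) = 25 (F(W, N) = 1 - 6*(-4) = 1 - 1*(-24) = 1 + 24 = 25)
a(d, g) = 25
a(-472, Y) + 209605 = 25 + 209605 = 209630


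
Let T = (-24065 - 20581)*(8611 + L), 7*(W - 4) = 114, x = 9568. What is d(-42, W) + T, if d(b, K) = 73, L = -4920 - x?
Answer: 262384615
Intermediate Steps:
L = -14488 (L = -4920 - 1*9568 = -4920 - 9568 = -14488)
W = 142/7 (W = 4 + (⅐)*114 = 4 + 114/7 = 142/7 ≈ 20.286)
T = 262384542 (T = (-24065 - 20581)*(8611 - 14488) = -44646*(-5877) = 262384542)
d(-42, W) + T = 73 + 262384542 = 262384615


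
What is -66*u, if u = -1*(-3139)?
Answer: -207174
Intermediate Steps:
u = 3139
-66*u = -66*3139 = -207174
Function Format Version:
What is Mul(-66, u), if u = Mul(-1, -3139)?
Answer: -207174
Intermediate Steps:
u = 3139
Mul(-66, u) = Mul(-66, 3139) = -207174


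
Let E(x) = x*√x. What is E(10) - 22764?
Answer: -22764 + 10*√10 ≈ -22732.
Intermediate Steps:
E(x) = x^(3/2)
E(10) - 22764 = 10^(3/2) - 22764 = 10*√10 - 22764 = -22764 + 10*√10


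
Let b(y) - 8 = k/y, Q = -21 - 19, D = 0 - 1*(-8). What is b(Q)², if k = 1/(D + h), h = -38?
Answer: 92179201/1440000 ≈ 64.013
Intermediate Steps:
D = 8 (D = 0 + 8 = 8)
Q = -40
k = -1/30 (k = 1/(8 - 38) = 1/(-30) = -1/30 ≈ -0.033333)
b(y) = 8 - 1/(30*y)
b(Q)² = (8 - 1/30/(-40))² = (8 - 1/30*(-1/40))² = (8 + 1/1200)² = (9601/1200)² = 92179201/1440000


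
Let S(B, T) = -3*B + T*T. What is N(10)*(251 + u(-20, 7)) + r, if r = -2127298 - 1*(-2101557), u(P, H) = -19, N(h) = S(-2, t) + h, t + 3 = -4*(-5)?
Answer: 45019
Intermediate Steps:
t = 17 (t = -3 - 4*(-5) = -3 + 20 = 17)
S(B, T) = T² - 3*B (S(B, T) = -3*B + T² = T² - 3*B)
N(h) = 295 + h (N(h) = (17² - 3*(-2)) + h = (289 + 6) + h = 295 + h)
r = -25741 (r = -2127298 + 2101557 = -25741)
N(10)*(251 + u(-20, 7)) + r = (295 + 10)*(251 - 19) - 25741 = 305*232 - 25741 = 70760 - 25741 = 45019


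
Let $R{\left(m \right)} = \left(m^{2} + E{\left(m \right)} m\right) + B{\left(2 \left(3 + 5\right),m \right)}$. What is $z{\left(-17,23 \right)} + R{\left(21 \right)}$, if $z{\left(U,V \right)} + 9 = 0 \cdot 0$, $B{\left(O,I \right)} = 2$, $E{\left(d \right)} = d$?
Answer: $875$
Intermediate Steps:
$z{\left(U,V \right)} = -9$ ($z{\left(U,V \right)} = -9 + 0 \cdot 0 = -9 + 0 = -9$)
$R{\left(m \right)} = 2 + 2 m^{2}$ ($R{\left(m \right)} = \left(m^{2} + m m\right) + 2 = \left(m^{2} + m^{2}\right) + 2 = 2 m^{2} + 2 = 2 + 2 m^{2}$)
$z{\left(-17,23 \right)} + R{\left(21 \right)} = -9 + \left(2 + 2 \cdot 21^{2}\right) = -9 + \left(2 + 2 \cdot 441\right) = -9 + \left(2 + 882\right) = -9 + 884 = 875$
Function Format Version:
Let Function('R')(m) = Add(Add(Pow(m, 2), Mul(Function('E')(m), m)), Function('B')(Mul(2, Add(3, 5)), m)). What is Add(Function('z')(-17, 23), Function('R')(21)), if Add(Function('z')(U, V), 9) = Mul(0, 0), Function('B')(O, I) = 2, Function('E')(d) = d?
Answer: 875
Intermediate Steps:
Function('z')(U, V) = -9 (Function('z')(U, V) = Add(-9, Mul(0, 0)) = Add(-9, 0) = -9)
Function('R')(m) = Add(2, Mul(2, Pow(m, 2))) (Function('R')(m) = Add(Add(Pow(m, 2), Mul(m, m)), 2) = Add(Add(Pow(m, 2), Pow(m, 2)), 2) = Add(Mul(2, Pow(m, 2)), 2) = Add(2, Mul(2, Pow(m, 2))))
Add(Function('z')(-17, 23), Function('R')(21)) = Add(-9, Add(2, Mul(2, Pow(21, 2)))) = Add(-9, Add(2, Mul(2, 441))) = Add(-9, Add(2, 882)) = Add(-9, 884) = 875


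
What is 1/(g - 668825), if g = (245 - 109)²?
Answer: -1/650329 ≈ -1.5377e-6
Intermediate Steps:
g = 18496 (g = 136² = 18496)
1/(g - 668825) = 1/(18496 - 668825) = 1/(-650329) = -1/650329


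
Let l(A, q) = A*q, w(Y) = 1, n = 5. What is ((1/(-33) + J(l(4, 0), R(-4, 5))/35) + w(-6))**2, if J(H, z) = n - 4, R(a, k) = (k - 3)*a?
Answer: 1329409/1334025 ≈ 0.99654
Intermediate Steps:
R(a, k) = a*(-3 + k) (R(a, k) = (-3 + k)*a = a*(-3 + k))
J(H, z) = 1 (J(H, z) = 5 - 4 = 1)
((1/(-33) + J(l(4, 0), R(-4, 5))/35) + w(-6))**2 = ((1/(-33) + 1/35) + 1)**2 = ((1*(-1/33) + 1*(1/35)) + 1)**2 = ((-1/33 + 1/35) + 1)**2 = (-2/1155 + 1)**2 = (1153/1155)**2 = 1329409/1334025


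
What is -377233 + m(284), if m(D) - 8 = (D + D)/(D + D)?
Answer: -377224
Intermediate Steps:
m(D) = 9 (m(D) = 8 + (D + D)/(D + D) = 8 + (2*D)/((2*D)) = 8 + (2*D)*(1/(2*D)) = 8 + 1 = 9)
-377233 + m(284) = -377233 + 9 = -377224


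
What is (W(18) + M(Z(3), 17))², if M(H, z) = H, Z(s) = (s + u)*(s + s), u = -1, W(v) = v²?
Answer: 112896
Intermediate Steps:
Z(s) = 2*s*(-1 + s) (Z(s) = (s - 1)*(s + s) = (-1 + s)*(2*s) = 2*s*(-1 + s))
(W(18) + M(Z(3), 17))² = (18² + 2*3*(-1 + 3))² = (324 + 2*3*2)² = (324 + 12)² = 336² = 112896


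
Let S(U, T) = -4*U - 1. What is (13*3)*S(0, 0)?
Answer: -39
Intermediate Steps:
S(U, T) = -1 - 4*U
(13*3)*S(0, 0) = (13*3)*(-1 - 4*0) = 39*(-1 + 0) = 39*(-1) = -39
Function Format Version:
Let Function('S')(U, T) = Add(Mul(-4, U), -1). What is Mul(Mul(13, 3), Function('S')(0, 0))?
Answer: -39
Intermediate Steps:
Function('S')(U, T) = Add(-1, Mul(-4, U))
Mul(Mul(13, 3), Function('S')(0, 0)) = Mul(Mul(13, 3), Add(-1, Mul(-4, 0))) = Mul(39, Add(-1, 0)) = Mul(39, -1) = -39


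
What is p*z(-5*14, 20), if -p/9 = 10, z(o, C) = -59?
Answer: 5310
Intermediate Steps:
p = -90 (p = -9*10 = -90)
p*z(-5*14, 20) = -90*(-59) = 5310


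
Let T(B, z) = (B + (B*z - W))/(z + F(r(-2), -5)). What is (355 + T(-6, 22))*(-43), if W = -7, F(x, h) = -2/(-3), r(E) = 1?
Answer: -1021121/68 ≈ -15016.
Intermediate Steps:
F(x, h) = 2/3 (F(x, h) = -2*(-1/3) = 2/3)
T(B, z) = (7 + B + B*z)/(2/3 + z) (T(B, z) = (B + (B*z - 1*(-7)))/(z + 2/3) = (B + (B*z + 7))/(2/3 + z) = (B + (7 + B*z))/(2/3 + z) = (7 + B + B*z)/(2/3 + z))
(355 + T(-6, 22))*(-43) = (355 + 3*(7 - 6 - 6*22)/(2 + 3*22))*(-43) = (355 + 3*(7 - 6 - 132)/(2 + 66))*(-43) = (355 + 3*(-131)/68)*(-43) = (355 + 3*(1/68)*(-131))*(-43) = (355 - 393/68)*(-43) = (23747/68)*(-43) = -1021121/68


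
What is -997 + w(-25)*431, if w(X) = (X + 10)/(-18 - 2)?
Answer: -2695/4 ≈ -673.75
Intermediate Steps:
w(X) = -1/2 - X/20 (w(X) = (10 + X)/(-20) = (10 + X)*(-1/20) = -1/2 - X/20)
-997 + w(-25)*431 = -997 + (-1/2 - 1/20*(-25))*431 = -997 + (-1/2 + 5/4)*431 = -997 + (3/4)*431 = -997 + 1293/4 = -2695/4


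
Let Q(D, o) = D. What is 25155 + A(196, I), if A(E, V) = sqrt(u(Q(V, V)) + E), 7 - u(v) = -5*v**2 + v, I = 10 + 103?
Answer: 25155 + sqrt(63935) ≈ 25408.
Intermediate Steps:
I = 113
u(v) = 7 - v + 5*v**2 (u(v) = 7 - (-5*v**2 + v) = 7 - (v - 5*v**2) = 7 + (-v + 5*v**2) = 7 - v + 5*v**2)
A(E, V) = sqrt(7 + E - V + 5*V**2) (A(E, V) = sqrt((7 - V + 5*V**2) + E) = sqrt(7 + E - V + 5*V**2))
25155 + A(196, I) = 25155 + sqrt(7 + 196 - 1*113 + 5*113**2) = 25155 + sqrt(7 + 196 - 113 + 5*12769) = 25155 + sqrt(7 + 196 - 113 + 63845) = 25155 + sqrt(63935)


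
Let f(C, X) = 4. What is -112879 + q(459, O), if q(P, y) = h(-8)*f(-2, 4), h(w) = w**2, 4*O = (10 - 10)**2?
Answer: -112623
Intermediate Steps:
O = 0 (O = (10 - 10)**2/4 = (1/4)*0**2 = (1/4)*0 = 0)
q(P, y) = 256 (q(P, y) = (-8)**2*4 = 64*4 = 256)
-112879 + q(459, O) = -112879 + 256 = -112623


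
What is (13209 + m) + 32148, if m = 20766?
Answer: 66123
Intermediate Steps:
(13209 + m) + 32148 = (13209 + 20766) + 32148 = 33975 + 32148 = 66123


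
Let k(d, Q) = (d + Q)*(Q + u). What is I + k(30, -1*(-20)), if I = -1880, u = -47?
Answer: -3230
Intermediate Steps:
k(d, Q) = (-47 + Q)*(Q + d) (k(d, Q) = (d + Q)*(Q - 47) = (Q + d)*(-47 + Q) = (-47 + Q)*(Q + d))
I + k(30, -1*(-20)) = -1880 + ((-1*(-20))² - (-47)*(-20) - 47*30 - 1*(-20)*30) = -1880 + (20² - 47*20 - 1410 + 20*30) = -1880 + (400 - 940 - 1410 + 600) = -1880 - 1350 = -3230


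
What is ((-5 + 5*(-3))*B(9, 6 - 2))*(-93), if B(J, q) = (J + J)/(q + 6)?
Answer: 3348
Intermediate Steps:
B(J, q) = 2*J/(6 + q) (B(J, q) = (2*J)/(6 + q) = 2*J/(6 + q))
((-5 + 5*(-3))*B(9, 6 - 2))*(-93) = ((-5 + 5*(-3))*(2*9/(6 + (6 - 2))))*(-93) = ((-5 - 15)*(2*9/(6 + 4)))*(-93) = -40*9/10*(-93) = -20*9/5*(-93) = -36*(-93) = 3348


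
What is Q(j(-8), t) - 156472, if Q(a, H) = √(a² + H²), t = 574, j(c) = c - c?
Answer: -155898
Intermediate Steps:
j(c) = 0
Q(a, H) = √(H² + a²)
Q(j(-8), t) - 156472 = √(574² + 0²) - 156472 = √(329476 + 0) - 156472 = √329476 - 156472 = 574 - 156472 = -155898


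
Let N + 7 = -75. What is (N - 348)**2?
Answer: 184900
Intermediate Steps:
N = -82 (N = -7 - 75 = -82)
(N - 348)**2 = (-82 - 348)**2 = (-430)**2 = 184900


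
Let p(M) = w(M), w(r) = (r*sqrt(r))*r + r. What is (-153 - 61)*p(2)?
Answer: -428 - 856*sqrt(2) ≈ -1638.6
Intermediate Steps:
w(r) = r + r**(5/2) (w(r) = r**(3/2)*r + r = r**(5/2) + r = r + r**(5/2))
p(M) = M + M**(5/2)
(-153 - 61)*p(2) = (-153 - 61)*(2 + 2**(5/2)) = -214*(2 + 4*sqrt(2)) = -428 - 856*sqrt(2)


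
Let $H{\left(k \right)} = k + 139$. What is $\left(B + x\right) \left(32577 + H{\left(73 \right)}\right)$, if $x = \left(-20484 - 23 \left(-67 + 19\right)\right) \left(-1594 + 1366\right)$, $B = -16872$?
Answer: $144329570952$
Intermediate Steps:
$x = 4418640$ ($x = \left(-20484 - -1104\right) \left(-228\right) = \left(-20484 + 1104\right) \left(-228\right) = \left(-19380\right) \left(-228\right) = 4418640$)
$H{\left(k \right)} = 139 + k$
$\left(B + x\right) \left(32577 + H{\left(73 \right)}\right) = \left(-16872 + 4418640\right) \left(32577 + \left(139 + 73\right)\right) = 4401768 \left(32577 + 212\right) = 4401768 \cdot 32789 = 144329570952$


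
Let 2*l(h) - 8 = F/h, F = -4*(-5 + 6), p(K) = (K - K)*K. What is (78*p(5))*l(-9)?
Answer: 0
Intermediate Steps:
p(K) = 0 (p(K) = 0*K = 0)
F = -4 (F = -4*1 = -4)
l(h) = 4 - 2/h (l(h) = 4 + (-4/h)/2 = 4 - 2/h)
(78*p(5))*l(-9) = (78*0)*(4 - 2/(-9)) = 0*(4 - 2*(-⅑)) = 0*(4 + 2/9) = 0*(38/9) = 0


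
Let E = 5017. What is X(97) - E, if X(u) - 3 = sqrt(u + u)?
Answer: -5014 + sqrt(194) ≈ -5000.1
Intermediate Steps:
X(u) = 3 + sqrt(2)*sqrt(u) (X(u) = 3 + sqrt(u + u) = 3 + sqrt(2*u) = 3 + sqrt(2)*sqrt(u))
X(97) - E = (3 + sqrt(2)*sqrt(97)) - 1*5017 = (3 + sqrt(194)) - 5017 = -5014 + sqrt(194)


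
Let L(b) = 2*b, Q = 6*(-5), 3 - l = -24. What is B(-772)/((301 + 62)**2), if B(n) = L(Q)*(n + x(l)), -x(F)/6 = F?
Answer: 18680/43923 ≈ 0.42529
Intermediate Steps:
l = 27 (l = 3 - 1*(-24) = 3 + 24 = 27)
Q = -30
x(F) = -6*F
B(n) = 9720 - 60*n (B(n) = (2*(-30))*(n - 6*27) = -60*(n - 162) = -60*(-162 + n) = 9720 - 60*n)
B(-772)/((301 + 62)**2) = (9720 - 60*(-772))/((301 + 62)**2) = (9720 + 46320)/(363**2) = 56040/131769 = 56040*(1/131769) = 18680/43923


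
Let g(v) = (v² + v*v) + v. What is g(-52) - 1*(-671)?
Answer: 6027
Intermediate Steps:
g(v) = v + 2*v² (g(v) = (v² + v²) + v = 2*v² + v = v + 2*v²)
g(-52) - 1*(-671) = -52*(1 + 2*(-52)) - 1*(-671) = -52*(1 - 104) + 671 = -52*(-103) + 671 = 5356 + 671 = 6027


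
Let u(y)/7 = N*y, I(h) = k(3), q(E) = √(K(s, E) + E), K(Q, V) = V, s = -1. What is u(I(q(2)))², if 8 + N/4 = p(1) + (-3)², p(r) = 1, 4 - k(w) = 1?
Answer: 28224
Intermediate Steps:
k(w) = 3 (k(w) = 4 - 1*1 = 4 - 1 = 3)
N = 8 (N = -32 + 4*(1 + (-3)²) = -32 + 4*(1 + 9) = -32 + 4*10 = -32 + 40 = 8)
q(E) = √2*√E (q(E) = √(E + E) = √(2*E) = √2*√E)
I(h) = 3
u(y) = 56*y (u(y) = 7*(8*y) = 56*y)
u(I(q(2)))² = (56*3)² = 168² = 28224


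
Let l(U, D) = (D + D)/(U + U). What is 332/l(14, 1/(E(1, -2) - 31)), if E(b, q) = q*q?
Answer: -125496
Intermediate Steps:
E(b, q) = q²
l(U, D) = D/U (l(U, D) = (2*D)/((2*U)) = (2*D)*(1/(2*U)) = D/U)
332/l(14, 1/(E(1, -2) - 31)) = 332/((1/((-2)² - 31*14))) = 332/(((1/14)/(4 - 31))) = 332/(((1/14)/(-27))) = 332/((-1/27*1/14)) = 332/(-1/378) = 332*(-378) = -125496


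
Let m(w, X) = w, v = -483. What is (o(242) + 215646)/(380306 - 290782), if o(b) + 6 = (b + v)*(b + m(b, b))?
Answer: 24749/22381 ≈ 1.1058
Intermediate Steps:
o(b) = -6 + 2*b*(-483 + b) (o(b) = -6 + (b - 483)*(b + b) = -6 + (-483 + b)*(2*b) = -6 + 2*b*(-483 + b))
(o(242) + 215646)/(380306 - 290782) = ((-6 - 966*242 + 2*242²) + 215646)/(380306 - 290782) = ((-6 - 233772 + 2*58564) + 215646)/89524 = ((-6 - 233772 + 117128) + 215646)*(1/89524) = (-116650 + 215646)*(1/89524) = 98996*(1/89524) = 24749/22381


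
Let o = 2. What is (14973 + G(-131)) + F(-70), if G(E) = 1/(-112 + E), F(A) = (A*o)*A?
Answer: 6019838/243 ≈ 24773.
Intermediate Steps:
F(A) = 2*A² (F(A) = (A*2)*A = (2*A)*A = 2*A²)
(14973 + G(-131)) + F(-70) = (14973 + 1/(-112 - 131)) + 2*(-70)² = (14973 + 1/(-243)) + 2*4900 = (14973 - 1/243) + 9800 = 3638438/243 + 9800 = 6019838/243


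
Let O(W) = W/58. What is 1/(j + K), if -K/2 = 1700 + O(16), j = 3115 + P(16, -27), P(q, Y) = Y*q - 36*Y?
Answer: 29/7379 ≈ 0.0039301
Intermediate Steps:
O(W) = W/58 (O(W) = W*(1/58) = W/58)
P(q, Y) = -36*Y + Y*q
j = 3655 (j = 3115 - 27*(-36 + 16) = 3115 - 27*(-20) = 3115 + 540 = 3655)
K = -98616/29 (K = -2*(1700 + (1/58)*16) = -2*(1700 + 8/29) = -2*49308/29 = -98616/29 ≈ -3400.6)
1/(j + K) = 1/(3655 - 98616/29) = 1/(7379/29) = 29/7379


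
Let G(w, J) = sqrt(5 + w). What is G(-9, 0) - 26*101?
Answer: -2626 + 2*I ≈ -2626.0 + 2.0*I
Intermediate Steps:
G(-9, 0) - 26*101 = sqrt(5 - 9) - 26*101 = sqrt(-4) - 2626 = 2*I - 2626 = -2626 + 2*I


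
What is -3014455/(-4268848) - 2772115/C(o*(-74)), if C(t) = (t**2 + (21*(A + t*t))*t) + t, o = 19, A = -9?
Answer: 43988241840257945/62288701969861264 ≈ 0.70620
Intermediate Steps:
C(t) = t + t**2 + t*(-189 + 21*t**2) (C(t) = (t**2 + (21*(-9 + t*t))*t) + t = (t**2 + (21*(-9 + t**2))*t) + t = (t**2 + (-189 + 21*t**2)*t) + t = (t**2 + t*(-189 + 21*t**2)) + t = t + t**2 + t*(-189 + 21*t**2))
-3014455/(-4268848) - 2772115/C(o*(-74)) = -3014455/(-4268848) - 2772115*(-1/(1406*(-188 + 19*(-74) + 21*(19*(-74))**2))) = -3014455*(-1/4268848) - 2772115*(-1/(1406*(-188 - 1406 + 21*(-1406)**2))) = 3014455/4268848 - 2772115*(-1/(1406*(-188 - 1406 + 21*1976836))) = 3014455/4268848 - 2772115*(-1/(1406*(-188 - 1406 + 41513556))) = 3014455/4268848 - 2772115/((-1406*41511962)) = 3014455/4268848 - 2772115/(-58365818572) = 3014455/4268848 - 2772115*(-1/58365818572) = 3014455/4268848 + 2772115/58365818572 = 43988241840257945/62288701969861264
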